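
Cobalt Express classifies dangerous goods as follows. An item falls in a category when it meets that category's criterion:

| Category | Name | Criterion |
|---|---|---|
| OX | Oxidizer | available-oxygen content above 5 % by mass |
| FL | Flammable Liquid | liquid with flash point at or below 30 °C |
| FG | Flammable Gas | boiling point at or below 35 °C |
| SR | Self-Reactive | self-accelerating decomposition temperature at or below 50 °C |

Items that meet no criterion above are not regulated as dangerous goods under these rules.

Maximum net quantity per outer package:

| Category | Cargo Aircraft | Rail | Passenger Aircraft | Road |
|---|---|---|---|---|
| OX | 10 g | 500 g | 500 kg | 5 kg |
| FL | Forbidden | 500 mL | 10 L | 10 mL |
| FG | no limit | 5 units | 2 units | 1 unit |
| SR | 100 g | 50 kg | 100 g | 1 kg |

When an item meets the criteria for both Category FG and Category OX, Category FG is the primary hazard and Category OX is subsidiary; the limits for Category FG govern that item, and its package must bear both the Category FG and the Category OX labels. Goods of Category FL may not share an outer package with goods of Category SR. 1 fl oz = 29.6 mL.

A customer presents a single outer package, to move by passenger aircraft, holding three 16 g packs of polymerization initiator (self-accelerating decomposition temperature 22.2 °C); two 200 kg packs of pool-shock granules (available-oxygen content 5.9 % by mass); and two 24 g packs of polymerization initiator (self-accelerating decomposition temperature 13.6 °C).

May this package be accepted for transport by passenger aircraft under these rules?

Yes

Polymerization initiator: self-accelerating decomposition temperature 22.2 °C ≤ 50 °C → Category SR (Self-Reactive).
With available-oxygen content 5.9 % by mass (> 5 % by mass), the pool-shock granules fall in Category OX.
The polymerization initiator has self-accelerating decomposition temperature 13.6 °C, which is ≤ 50 °C, so it is Category SR (Self-Reactive).
Total Category SR: (three 16 g packs = 48 g) + (two 24 g packs = 48 g) = 96 g.
That is within the Category SR passenger aircraft limit of 100 g.
Category OX quantity: two 200 kg packs = 400 kg.
That is within the Category OX passenger aircraft limit of 500 kg.
The segregation rule (Category FL with Category SR) does not apply to Category SR with Category OX.
Every hazard category is within its passenger aircraft limit and no segregation rule is violated.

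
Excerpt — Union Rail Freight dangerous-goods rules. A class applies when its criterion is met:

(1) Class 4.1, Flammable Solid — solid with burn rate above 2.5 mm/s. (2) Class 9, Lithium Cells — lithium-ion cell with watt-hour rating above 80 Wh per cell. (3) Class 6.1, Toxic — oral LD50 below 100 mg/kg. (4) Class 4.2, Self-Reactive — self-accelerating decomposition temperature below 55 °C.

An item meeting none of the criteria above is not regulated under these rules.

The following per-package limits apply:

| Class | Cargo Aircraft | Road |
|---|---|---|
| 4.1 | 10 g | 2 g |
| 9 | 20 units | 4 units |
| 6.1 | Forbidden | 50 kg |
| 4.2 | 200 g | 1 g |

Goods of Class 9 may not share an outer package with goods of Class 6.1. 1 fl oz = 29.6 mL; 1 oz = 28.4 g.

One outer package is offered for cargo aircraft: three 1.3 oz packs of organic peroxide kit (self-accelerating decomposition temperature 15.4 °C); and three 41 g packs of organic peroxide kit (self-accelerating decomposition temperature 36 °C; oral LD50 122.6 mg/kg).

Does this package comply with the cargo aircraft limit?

No

Organic peroxide kit: self-accelerating decomposition temperature 15.4 °C < 55 °C → Class 4.2 (Self-Reactive).
The organic peroxide kit has self-accelerating decomposition temperature 36 °C, which is < 55 °C, so it is Class 4.2 (Self-Reactive).
Total Class 4.2: (three 1.3 oz packs = 110.76 g) + (three 41 g packs = 123 g) = 233.76 g.
233.76 g > 200 g (cargo aircraft limit, Class 4.2) — over the limit.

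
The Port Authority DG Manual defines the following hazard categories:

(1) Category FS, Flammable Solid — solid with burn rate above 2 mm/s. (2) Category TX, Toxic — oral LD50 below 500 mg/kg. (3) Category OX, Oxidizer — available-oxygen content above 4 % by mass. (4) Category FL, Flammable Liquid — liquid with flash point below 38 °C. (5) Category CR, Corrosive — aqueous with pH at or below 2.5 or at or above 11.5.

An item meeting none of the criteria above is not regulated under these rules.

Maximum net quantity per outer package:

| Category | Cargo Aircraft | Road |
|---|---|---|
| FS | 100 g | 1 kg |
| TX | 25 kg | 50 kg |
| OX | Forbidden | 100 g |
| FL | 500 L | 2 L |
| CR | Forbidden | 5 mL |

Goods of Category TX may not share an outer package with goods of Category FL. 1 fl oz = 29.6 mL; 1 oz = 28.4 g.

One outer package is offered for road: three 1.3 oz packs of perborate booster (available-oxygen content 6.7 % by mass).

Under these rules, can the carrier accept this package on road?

No

With available-oxygen content 6.7 % by mass (> 4 % by mass), the perborate booster falls in Category OX.
Category OX quantity: three 1.3 oz packs = 110.76 g.
110.76 g exceeds the road limit of 100 g for Category OX.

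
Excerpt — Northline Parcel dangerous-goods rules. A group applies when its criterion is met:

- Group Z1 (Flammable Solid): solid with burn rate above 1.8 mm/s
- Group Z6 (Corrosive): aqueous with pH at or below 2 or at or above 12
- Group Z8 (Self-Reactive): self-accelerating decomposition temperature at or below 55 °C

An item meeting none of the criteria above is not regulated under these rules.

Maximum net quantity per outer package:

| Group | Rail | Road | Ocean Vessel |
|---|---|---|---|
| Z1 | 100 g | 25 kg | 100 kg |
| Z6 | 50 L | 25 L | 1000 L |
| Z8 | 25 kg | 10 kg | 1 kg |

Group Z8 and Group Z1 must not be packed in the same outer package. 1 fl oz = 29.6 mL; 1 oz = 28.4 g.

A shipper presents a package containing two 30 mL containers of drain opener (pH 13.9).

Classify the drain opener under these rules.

Group Z6

pH 13.9 meets the Group Z6 criterion (Corrosive), so the drain opener is Group Z6.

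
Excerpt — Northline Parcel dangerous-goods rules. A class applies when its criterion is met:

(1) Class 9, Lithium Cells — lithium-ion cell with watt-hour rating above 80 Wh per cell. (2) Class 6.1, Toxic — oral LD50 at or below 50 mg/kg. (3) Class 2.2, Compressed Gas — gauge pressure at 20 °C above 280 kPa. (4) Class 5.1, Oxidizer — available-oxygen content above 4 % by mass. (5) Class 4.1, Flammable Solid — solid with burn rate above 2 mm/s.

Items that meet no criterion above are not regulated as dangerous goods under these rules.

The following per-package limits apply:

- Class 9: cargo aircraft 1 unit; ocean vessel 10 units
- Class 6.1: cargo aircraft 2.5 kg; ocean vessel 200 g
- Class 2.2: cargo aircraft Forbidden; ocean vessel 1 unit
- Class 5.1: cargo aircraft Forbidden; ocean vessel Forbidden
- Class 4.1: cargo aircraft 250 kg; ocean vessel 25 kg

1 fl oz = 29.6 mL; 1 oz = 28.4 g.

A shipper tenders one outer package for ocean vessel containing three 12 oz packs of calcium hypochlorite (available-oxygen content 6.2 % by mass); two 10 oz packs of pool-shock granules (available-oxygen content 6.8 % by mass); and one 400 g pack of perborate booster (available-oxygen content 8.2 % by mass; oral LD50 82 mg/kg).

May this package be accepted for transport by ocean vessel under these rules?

No

With available-oxygen content 6.2 % by mass (> 4 % by mass), the calcium hypochlorite falls in Class 5.1.
With available-oxygen content 6.8 % by mass (> 4 % by mass), the pool-shock granules fall in Class 5.1.
Perborate booster: available-oxygen content 8.2 % by mass > 4 % by mass → Class 5.1 (Oxidizer).
Class 5.1 net quantity: (three 12 oz packs = 1022.4 g) + (two 10 oz packs = 568 g) + 400 g = 1990.4 g.
Class 5.1 is Forbidden by ocean vessel.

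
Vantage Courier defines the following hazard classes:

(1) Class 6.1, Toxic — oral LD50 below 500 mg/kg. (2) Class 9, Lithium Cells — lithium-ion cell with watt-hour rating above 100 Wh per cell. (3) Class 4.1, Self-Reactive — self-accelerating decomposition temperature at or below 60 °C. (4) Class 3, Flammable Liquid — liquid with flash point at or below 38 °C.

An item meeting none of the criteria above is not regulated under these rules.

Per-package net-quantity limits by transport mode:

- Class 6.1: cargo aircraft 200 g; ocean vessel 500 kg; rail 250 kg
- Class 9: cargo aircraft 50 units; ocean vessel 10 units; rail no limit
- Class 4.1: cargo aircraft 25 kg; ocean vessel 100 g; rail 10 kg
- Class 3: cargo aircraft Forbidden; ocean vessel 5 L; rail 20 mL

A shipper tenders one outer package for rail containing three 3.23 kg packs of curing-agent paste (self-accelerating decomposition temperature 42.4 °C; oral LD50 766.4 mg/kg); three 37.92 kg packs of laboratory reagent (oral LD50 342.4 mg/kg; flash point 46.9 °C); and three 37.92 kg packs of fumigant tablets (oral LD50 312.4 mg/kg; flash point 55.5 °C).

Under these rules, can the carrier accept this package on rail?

Self-accelerating decomposition temperature 42.4 °C meets the Class 4.1 criterion (Self-Reactive), so the curing-agent paste is Class 4.1.
Laboratory reagent: oral LD50 342.4 mg/kg < 500 mg/kg → Class 6.1 (Toxic).
Oral LD50 312.4 mg/kg meets the Class 6.1 criterion (Toxic), so the fumigant tablets are Class 6.1.
Class 4.1 quantity: three 3.23 kg packs = 9.69 kg.
9.69 kg ≤ 10 kg (rail limit, Class 4.1) — within limit.
Total Class 6.1: (three 37.92 kg packs = 113.76 kg) + (three 37.92 kg packs = 113.76 kg) = 227.52 kg.
227.52 kg ≤ 250 kg (rail limit, Class 6.1) — within limit.
Every hazard class is within its rail limit and no segregation rule is violated.

Yes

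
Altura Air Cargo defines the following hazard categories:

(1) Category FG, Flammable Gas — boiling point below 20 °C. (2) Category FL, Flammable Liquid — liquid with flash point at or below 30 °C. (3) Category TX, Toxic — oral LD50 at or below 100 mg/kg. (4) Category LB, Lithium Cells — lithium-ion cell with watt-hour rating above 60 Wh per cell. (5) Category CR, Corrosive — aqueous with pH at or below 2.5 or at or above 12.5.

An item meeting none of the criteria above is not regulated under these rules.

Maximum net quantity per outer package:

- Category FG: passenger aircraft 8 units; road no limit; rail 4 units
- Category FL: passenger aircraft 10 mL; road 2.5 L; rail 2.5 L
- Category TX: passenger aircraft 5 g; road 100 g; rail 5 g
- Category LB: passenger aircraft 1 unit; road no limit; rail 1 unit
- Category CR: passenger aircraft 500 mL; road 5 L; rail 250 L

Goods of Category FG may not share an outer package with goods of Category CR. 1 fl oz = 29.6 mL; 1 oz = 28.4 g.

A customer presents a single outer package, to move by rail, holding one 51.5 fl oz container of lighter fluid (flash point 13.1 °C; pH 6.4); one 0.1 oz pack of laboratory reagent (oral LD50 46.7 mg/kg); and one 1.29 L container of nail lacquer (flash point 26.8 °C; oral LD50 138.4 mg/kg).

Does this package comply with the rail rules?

The lighter fluid has flash point 13.1 °C, which is ≤ 30 °C, so it is Category FL (Flammable Liquid).
Laboratory reagent: oral LD50 46.7 mg/kg ≤ 100 mg/kg → Category TX (Toxic).
The nail lacquer has flash point 26.8 °C, which is ≤ 30 °C, so it is Category FL (Flammable Liquid).
Total Category FL: (one 51.5 fl oz container = 1524.4 mL) + 1.29 L = 2814.4 mL.
That exceeds the Category FL rail limit of 2.5 L.
Category TX quantity: one 0.1 oz pack = 2.84 g.
That is within the Category TX rail limit of 5 g.
The segregation rule (Category FG with Category CR) does not apply to Category FL with Category TX.

No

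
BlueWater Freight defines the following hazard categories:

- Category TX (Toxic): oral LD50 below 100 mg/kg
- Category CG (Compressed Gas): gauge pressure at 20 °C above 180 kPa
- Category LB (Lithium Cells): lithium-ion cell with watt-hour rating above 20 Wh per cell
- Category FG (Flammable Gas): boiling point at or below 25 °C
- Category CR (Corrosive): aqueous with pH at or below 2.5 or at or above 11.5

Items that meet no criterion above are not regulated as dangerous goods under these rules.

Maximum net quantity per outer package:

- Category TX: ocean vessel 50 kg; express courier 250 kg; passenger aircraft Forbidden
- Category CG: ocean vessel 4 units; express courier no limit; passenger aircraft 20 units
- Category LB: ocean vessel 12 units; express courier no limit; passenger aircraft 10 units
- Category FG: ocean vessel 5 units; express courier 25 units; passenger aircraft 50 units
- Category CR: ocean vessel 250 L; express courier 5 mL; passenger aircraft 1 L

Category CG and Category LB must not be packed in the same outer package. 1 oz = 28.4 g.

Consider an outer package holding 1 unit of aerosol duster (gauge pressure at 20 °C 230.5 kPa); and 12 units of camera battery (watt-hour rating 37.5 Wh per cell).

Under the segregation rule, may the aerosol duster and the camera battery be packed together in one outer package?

Gauge pressure at 20 °C 230.5 kPa meets the Category CG criterion (Compressed Gas), so the aerosol duster is Category CG.
Camera battery: watt-hour rating 37.5 Wh per cell > 20 Wh per cell → Category LB (Lithium Cells).
Category CG and Category LB may not share an outer package.

No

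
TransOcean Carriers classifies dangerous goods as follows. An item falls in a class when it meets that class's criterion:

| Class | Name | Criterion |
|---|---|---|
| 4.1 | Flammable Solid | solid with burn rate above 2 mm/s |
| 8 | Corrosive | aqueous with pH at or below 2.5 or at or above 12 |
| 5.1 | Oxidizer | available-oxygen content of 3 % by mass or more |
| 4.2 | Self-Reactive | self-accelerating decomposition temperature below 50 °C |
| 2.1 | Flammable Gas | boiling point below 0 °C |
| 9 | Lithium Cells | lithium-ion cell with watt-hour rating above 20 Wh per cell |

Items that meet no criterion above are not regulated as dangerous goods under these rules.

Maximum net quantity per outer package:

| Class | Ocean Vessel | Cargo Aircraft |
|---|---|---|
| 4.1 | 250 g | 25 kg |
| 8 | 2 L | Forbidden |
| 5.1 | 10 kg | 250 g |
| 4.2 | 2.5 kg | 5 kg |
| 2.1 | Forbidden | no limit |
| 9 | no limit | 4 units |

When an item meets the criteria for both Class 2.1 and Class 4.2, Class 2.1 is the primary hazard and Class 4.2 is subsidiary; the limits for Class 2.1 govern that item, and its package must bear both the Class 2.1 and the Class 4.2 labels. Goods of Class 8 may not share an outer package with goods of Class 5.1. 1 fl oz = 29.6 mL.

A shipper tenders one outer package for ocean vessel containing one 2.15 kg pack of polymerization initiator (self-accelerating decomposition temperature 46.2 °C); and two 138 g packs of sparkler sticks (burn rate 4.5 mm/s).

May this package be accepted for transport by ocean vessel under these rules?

Polymerization initiator: self-accelerating decomposition temperature 46.2 °C < 50 °C → Class 4.2 (Self-Reactive).
With burn rate 4.5 mm/s (> 2 mm/s), the sparkler sticks fall in Class 4.1.
Class 4.2 quantity: 2.15 kg.
2.15 kg ≤ 2.5 kg (ocean vessel limit, Class 4.2) — within limit.
Class 4.1 quantity: two 138 g packs = 276 g.
That exceeds the Class 4.1 ocean vessel limit of 250 g.
The segregation rule (Class 8 with Class 5.1) does not apply to Class 4.2 with Class 4.1.

No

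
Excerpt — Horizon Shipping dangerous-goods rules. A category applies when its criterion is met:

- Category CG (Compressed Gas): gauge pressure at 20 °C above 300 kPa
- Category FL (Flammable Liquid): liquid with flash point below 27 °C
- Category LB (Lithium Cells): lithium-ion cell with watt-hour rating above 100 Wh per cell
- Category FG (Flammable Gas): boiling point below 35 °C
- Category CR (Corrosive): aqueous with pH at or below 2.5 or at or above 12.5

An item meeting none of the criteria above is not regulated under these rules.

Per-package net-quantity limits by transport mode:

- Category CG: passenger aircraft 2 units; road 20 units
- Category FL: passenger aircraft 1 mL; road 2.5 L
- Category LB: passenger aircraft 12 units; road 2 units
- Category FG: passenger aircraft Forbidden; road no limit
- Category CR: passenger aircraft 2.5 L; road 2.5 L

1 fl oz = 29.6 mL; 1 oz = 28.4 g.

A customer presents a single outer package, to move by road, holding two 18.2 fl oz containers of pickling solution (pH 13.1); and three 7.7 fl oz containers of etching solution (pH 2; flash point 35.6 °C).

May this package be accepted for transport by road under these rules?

Yes

pH 13.1 meets the Category CR criterion (Corrosive), so the pickling solution is Category CR.
Etching solution: pH 2 ≤ 2.5 → Category CR (Corrosive).
Category CR net quantity: (two 18.2 fl oz containers = 1077.44 mL) + (three 7.7 fl oz containers = 683.76 mL) = 1761.2 mL.
That is within the Category CR road limit of 2.5 L.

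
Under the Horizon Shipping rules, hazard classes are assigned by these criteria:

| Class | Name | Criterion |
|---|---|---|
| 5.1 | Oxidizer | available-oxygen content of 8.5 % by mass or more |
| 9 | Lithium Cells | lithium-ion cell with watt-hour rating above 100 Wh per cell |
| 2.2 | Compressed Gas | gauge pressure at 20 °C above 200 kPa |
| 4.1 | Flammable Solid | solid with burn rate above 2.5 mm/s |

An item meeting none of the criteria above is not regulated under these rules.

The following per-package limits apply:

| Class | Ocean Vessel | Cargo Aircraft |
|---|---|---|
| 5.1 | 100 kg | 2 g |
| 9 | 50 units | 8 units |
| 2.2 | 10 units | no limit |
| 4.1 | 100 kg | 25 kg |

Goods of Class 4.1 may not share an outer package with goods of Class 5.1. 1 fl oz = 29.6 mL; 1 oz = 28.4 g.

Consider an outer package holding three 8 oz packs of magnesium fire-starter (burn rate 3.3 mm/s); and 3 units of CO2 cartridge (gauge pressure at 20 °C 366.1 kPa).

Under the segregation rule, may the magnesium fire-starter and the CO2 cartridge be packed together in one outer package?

Yes

The magnesium fire-starter has burn rate 3.3 mm/s, which is > 2.5 mm/s, so it is Class 4.1 (Flammable Solid).
With gauge pressure at 20 °C 366.1 kPa (> 200 kPa), the CO2 cartridge falls in Class 2.2.
No segregation rule bars Class 4.1 with Class 2.2.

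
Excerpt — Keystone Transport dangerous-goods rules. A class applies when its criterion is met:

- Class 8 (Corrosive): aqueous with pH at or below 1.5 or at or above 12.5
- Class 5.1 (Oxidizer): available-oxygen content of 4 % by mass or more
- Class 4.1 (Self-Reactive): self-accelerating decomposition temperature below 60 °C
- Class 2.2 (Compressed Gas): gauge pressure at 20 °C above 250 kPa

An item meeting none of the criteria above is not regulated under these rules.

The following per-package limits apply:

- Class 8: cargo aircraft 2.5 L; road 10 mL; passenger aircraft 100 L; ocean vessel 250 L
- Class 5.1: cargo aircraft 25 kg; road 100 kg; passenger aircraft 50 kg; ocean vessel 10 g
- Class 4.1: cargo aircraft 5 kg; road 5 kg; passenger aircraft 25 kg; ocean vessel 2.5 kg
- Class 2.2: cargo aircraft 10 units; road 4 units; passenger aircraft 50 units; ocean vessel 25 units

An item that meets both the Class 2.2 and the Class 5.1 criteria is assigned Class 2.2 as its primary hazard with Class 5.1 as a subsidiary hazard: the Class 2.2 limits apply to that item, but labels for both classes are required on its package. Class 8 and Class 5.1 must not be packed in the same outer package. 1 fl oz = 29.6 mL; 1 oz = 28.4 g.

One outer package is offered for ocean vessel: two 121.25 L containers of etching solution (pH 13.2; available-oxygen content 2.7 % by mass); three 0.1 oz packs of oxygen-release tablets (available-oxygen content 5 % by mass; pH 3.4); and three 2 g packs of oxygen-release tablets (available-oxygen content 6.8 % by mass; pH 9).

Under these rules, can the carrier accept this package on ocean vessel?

No

Etching solution: pH 13.2 ≥ 12.5 → Class 8 (Corrosive).
Oxygen-release tablets: available-oxygen content 5 % by mass ≥ 4 % by mass → Class 5.1 (Oxidizer).
Available-oxygen content 6.8 % by mass meets the Class 5.1 criterion (Oxidizer), so the oxygen-release tablets are Class 5.1.
Class 8 quantity: two 121.25 L containers = 242.5 L.
242.5 L is within the ocean vessel limit of 250 L for Class 8.
Class 5.1 net quantity: (three 0.1 oz packs = 8.52 g) + (three 2 g packs = 6 g) = 14.52 g.
That exceeds the Class 5.1 ocean vessel limit of 10 g.
Class 8 and Class 5.1 may not share an outer package.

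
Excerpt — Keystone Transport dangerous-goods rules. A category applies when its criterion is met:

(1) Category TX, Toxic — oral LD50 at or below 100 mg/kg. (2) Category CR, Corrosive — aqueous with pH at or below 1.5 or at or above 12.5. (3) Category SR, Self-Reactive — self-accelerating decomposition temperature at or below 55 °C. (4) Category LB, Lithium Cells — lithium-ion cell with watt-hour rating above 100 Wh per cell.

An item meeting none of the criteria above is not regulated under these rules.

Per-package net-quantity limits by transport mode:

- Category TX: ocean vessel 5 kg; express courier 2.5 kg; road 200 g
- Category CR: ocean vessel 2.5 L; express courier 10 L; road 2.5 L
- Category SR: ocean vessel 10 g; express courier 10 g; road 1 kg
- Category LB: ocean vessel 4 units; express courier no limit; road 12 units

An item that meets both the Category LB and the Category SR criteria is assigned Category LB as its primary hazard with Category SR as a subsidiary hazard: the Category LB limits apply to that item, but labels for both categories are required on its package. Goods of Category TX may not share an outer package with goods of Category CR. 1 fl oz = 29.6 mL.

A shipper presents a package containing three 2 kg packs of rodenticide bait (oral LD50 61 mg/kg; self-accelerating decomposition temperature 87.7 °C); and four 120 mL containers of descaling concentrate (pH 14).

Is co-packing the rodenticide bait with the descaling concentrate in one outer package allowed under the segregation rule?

With oral LD50 61 mg/kg (≤ 100 mg/kg), the rodenticide bait falls in Category TX.
With pH 14 (≥ 12.5), the descaling concentrate falls in Category CR.
Category TX and Category CR may not share an outer package.

No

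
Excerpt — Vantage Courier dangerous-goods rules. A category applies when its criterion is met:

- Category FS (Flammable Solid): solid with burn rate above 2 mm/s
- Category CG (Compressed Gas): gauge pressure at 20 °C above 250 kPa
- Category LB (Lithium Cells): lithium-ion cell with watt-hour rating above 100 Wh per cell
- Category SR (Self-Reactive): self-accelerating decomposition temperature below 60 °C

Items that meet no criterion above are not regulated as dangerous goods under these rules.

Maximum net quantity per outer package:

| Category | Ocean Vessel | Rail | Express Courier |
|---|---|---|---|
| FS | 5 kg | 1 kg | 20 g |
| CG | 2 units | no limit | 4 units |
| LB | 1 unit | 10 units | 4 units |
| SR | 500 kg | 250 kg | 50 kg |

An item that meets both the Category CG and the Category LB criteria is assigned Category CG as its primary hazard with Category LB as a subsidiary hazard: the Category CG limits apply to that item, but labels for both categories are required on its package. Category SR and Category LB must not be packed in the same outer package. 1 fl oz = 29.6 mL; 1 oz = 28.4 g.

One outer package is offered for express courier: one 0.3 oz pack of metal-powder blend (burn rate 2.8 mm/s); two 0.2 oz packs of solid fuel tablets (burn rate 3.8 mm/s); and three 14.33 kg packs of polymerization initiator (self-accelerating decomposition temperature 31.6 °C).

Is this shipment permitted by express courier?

Yes

Burn rate 2.8 mm/s meets the Category FS criterion (Flammable Solid), so the metal-powder blend is Category FS.
Burn rate 3.8 mm/s meets the Category FS criterion (Flammable Solid), so the solid fuel tablets are Category FS.
With self-accelerating decomposition temperature 31.6 °C (< 60 °C), the polymerization initiator falls in Category SR.
Category SR quantity: three 14.33 kg packs = 42.99 kg.
42.99 kg is within the express courier limit of 50 kg for Category SR.
Total Category FS: (one 0.3 oz pack = 8.52 g) + (two 0.2 oz packs = 11.36 g) = 19.88 g.
19.88 g ≤ 20 g (express courier limit, Category FS) — within limit.
The segregation rule (Category SR with Category LB) does not apply to Category SR with Category FS.
Every hazard category is within its express courier limit and no segregation rule is violated.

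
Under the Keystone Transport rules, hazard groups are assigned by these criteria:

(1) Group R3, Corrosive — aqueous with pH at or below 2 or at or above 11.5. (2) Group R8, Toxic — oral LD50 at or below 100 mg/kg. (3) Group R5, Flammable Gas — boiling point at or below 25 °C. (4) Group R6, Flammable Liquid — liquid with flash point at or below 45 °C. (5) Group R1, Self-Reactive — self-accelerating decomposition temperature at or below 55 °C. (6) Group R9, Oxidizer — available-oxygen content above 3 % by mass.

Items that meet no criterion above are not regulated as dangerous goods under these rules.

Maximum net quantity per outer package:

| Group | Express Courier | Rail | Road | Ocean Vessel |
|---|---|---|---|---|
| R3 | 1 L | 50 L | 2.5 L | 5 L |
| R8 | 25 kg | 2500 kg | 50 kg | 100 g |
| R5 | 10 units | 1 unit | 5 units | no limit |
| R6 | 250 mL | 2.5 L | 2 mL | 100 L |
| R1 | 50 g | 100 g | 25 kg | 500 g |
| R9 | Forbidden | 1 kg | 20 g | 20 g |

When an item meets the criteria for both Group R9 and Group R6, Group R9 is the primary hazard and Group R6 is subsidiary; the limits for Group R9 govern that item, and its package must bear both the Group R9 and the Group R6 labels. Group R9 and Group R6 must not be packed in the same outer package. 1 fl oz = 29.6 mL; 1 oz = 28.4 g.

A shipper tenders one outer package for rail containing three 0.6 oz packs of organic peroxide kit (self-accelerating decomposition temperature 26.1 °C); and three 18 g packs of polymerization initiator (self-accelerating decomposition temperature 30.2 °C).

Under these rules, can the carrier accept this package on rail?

The organic peroxide kit has self-accelerating decomposition temperature 26.1 °C, which is ≤ 55 °C, so it is Group R1 (Self-Reactive).
With self-accelerating decomposition temperature 30.2 °C (≤ 55 °C), the polymerization initiator falls in Group R1.
Group R1 net quantity: (three 0.6 oz packs = 51.12 g) + (three 18 g packs = 54 g) = 105.12 g.
That exceeds the Group R1 rail limit of 100 g.

No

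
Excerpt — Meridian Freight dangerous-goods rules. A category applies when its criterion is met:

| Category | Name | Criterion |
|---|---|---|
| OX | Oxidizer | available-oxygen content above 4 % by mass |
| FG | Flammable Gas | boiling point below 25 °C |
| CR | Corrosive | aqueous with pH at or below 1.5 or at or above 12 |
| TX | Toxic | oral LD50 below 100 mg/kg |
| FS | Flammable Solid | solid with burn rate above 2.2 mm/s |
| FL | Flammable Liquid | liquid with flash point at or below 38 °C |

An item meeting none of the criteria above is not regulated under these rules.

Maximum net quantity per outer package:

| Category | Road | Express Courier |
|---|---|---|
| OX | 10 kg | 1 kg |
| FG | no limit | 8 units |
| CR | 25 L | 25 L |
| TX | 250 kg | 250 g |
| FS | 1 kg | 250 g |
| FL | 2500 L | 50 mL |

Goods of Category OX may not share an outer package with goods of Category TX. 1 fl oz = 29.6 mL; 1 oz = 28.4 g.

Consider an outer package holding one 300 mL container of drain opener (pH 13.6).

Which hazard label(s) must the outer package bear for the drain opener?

Category CR

With pH 13.6 (≥ 12), the drain opener falls in Category CR.
Only the Category CR label is required.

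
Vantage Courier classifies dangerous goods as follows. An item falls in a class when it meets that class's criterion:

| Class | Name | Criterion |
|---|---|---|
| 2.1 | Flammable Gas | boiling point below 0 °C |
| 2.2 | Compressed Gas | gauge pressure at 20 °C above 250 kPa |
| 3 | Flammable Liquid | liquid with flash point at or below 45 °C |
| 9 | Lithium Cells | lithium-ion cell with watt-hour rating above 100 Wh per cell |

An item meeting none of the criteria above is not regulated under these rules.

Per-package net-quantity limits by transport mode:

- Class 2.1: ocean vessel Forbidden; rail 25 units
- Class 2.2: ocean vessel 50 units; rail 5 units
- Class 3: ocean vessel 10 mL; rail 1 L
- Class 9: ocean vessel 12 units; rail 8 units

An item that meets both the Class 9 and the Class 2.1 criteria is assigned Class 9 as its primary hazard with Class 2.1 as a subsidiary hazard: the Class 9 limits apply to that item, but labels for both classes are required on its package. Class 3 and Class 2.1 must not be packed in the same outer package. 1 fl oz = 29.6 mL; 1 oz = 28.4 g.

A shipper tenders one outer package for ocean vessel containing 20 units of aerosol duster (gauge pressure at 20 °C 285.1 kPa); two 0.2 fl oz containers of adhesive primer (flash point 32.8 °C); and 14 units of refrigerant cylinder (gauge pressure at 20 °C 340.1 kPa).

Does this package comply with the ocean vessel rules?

Gauge pressure at 20 °C 285.1 kPa meets the Class 2.2 criterion (Compressed Gas), so the aerosol duster is Class 2.2.
Adhesive primer: flash point 32.8 °C ≤ 45 °C → Class 3 (Flammable Liquid).
With gauge pressure at 20 °C 340.1 kPa (> 250 kPa), the refrigerant cylinder falls in Class 2.2.
Class 3 quantity: two 0.2 fl oz containers = 11.84 mL.
11.84 mL exceeds the ocean vessel limit of 10 mL for Class 3.
Total Class 2.2: 20 units + 14 units = 34 units.
34 units is within the ocean vessel limit of 50 units for Class 2.2.
The segregation rule (Class 3 with Class 2.1) does not apply to Class 3 with Class 2.2.

No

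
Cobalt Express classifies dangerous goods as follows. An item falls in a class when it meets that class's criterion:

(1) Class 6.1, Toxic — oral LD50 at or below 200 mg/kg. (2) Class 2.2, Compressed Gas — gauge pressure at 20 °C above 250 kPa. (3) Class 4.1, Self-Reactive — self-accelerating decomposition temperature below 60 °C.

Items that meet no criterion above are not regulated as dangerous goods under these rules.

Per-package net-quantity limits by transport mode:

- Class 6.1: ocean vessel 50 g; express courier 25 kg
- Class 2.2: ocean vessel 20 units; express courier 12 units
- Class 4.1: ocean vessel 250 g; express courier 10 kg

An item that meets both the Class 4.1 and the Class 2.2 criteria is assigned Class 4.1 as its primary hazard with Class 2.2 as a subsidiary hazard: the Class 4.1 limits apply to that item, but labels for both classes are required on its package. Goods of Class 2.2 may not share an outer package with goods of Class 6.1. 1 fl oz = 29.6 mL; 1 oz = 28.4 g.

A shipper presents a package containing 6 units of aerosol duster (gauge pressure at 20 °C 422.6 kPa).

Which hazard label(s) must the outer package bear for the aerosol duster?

Class 2.2

Aerosol duster: gauge pressure at 20 °C 422.6 kPa > 250 kPa → Class 2.2 (Compressed Gas).
Only the Class 2.2 label is required.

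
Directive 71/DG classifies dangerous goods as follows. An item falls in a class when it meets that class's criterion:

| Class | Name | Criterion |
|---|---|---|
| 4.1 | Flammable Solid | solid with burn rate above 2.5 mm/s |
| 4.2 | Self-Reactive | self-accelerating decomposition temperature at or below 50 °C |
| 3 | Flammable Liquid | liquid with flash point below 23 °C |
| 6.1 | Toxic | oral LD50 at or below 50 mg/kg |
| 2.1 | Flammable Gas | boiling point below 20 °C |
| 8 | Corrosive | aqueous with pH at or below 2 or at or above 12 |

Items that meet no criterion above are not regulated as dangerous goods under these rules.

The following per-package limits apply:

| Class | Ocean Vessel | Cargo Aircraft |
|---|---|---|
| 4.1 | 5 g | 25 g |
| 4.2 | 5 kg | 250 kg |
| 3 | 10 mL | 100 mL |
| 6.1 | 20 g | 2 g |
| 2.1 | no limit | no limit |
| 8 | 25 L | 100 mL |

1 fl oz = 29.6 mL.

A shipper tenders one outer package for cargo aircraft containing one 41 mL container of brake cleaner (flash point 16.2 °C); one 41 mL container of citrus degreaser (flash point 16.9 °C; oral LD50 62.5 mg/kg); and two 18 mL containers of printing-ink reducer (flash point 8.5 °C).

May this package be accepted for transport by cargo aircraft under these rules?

No

With flash point 16.2 °C (< 23 °C), the brake cleaner falls in Class 3.
The citrus degreaser has flash point 16.9 °C, which is < 23 °C, so it is Class 3 (Flammable Liquid).
Flash point 8.5 °C meets the Class 3 criterion (Flammable Liquid), so the printing-ink reducer is Class 3.
Class 3 net quantity: 41 mL + 41 mL + (two 18 mL containers = 36 mL) = 118 mL.
That exceeds the Class 3 cargo aircraft limit of 100 mL.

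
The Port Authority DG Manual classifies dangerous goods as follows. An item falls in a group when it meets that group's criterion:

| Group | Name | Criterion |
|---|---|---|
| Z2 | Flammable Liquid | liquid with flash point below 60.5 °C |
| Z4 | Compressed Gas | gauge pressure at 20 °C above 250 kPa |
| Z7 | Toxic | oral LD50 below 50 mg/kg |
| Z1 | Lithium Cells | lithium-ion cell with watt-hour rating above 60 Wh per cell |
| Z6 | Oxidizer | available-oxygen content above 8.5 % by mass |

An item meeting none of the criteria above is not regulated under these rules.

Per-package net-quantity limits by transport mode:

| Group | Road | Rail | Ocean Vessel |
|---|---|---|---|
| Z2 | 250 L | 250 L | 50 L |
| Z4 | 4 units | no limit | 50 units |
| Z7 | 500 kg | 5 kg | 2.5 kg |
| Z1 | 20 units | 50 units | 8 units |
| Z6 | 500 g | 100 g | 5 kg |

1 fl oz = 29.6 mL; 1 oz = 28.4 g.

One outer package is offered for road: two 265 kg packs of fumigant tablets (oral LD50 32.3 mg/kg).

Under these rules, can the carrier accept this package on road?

No

With oral LD50 32.3 mg/kg (< 50 mg/kg), the fumigant tablets fall in Group Z7.
Group Z7 quantity: two 265 kg packs = 530 kg.
That exceeds the Group Z7 road limit of 500 kg.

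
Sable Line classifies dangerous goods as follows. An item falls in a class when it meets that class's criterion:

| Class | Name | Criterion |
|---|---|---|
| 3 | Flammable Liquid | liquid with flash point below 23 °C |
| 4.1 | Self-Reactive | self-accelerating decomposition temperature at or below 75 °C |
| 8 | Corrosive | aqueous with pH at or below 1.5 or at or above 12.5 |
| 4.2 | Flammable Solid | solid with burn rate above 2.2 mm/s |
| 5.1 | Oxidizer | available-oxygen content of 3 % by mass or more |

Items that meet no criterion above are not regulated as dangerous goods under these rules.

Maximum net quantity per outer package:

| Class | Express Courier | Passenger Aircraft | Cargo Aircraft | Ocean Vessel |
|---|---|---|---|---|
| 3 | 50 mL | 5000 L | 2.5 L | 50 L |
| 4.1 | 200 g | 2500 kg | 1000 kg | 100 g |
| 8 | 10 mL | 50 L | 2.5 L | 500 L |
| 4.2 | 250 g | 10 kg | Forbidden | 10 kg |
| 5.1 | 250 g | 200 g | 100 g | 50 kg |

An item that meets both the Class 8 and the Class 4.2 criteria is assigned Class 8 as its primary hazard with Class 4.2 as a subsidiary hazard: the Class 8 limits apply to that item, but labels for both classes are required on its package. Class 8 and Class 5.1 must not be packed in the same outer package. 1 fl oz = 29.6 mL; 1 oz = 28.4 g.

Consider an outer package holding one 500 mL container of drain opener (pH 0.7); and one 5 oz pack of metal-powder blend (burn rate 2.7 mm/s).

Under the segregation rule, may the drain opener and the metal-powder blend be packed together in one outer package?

Yes

pH 0.7 meets the Class 8 criterion (Corrosive), so the drain opener is Class 8.
The metal-powder blend has burn rate 2.7 mm/s, which is > 2.2 mm/s, so it is Class 4.2 (Flammable Solid).
No segregation rule bars Class 8 with Class 4.2.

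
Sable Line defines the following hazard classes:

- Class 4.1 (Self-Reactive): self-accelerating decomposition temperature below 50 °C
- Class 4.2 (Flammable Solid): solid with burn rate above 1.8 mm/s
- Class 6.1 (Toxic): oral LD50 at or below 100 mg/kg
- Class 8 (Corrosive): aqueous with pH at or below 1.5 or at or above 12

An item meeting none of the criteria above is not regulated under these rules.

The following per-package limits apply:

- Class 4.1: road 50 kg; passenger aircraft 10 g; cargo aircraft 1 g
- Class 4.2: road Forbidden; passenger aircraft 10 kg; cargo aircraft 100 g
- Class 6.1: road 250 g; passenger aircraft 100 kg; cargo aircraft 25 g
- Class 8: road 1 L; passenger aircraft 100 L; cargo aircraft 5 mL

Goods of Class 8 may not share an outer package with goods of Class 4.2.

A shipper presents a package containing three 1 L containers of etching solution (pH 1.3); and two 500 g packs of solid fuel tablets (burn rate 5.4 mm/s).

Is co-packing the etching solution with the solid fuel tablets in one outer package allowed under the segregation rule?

No

The etching solution has pH 1.3, which is ≤ 1.5, so it is Class 8 (Corrosive).
The solid fuel tablets have burn rate 5.4 mm/s, which is > 1.8 mm/s, so they are Class 4.2 (Flammable Solid).
Class 8 and Class 4.2 may not share an outer package.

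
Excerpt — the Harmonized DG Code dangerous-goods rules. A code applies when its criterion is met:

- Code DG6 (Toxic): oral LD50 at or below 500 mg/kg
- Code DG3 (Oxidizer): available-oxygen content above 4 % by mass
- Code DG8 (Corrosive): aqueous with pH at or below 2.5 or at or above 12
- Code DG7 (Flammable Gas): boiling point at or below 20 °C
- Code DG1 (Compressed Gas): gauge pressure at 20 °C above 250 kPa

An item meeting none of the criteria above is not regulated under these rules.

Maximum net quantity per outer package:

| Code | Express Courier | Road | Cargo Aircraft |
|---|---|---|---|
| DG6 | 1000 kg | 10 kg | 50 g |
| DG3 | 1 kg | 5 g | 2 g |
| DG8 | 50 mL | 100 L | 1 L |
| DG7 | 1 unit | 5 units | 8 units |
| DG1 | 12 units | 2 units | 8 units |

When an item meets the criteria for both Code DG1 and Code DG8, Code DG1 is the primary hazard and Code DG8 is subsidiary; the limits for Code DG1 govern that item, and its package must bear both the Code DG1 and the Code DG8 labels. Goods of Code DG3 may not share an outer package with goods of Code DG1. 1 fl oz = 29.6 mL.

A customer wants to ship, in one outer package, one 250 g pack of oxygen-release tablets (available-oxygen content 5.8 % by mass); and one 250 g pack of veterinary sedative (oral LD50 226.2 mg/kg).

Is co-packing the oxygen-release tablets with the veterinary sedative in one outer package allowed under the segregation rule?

Yes

The oxygen-release tablets have available-oxygen content 5.8 % by mass, which is > 4 % by mass, so they are Code DG3 (Oxidizer).
The veterinary sedative has oral LD50 226.2 mg/kg, which is ≤ 500 mg/kg, so it is Code DG6 (Toxic).
No segregation rule bars Code DG3 with Code DG6.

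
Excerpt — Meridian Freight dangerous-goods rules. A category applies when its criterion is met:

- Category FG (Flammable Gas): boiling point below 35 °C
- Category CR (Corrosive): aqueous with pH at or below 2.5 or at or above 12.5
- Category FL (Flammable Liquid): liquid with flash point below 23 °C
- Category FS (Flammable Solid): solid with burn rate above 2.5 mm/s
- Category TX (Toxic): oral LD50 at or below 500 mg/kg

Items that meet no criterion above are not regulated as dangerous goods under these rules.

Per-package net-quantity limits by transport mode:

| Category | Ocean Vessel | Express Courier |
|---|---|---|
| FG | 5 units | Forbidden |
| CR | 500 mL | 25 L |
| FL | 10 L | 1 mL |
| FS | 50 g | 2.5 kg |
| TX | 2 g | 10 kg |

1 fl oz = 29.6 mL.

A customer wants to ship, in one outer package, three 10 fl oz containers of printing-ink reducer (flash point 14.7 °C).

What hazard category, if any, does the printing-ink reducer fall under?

The printing-ink reducer has flash point 14.7 °C, which is < 23 °C, so it is Category FL (Flammable Liquid).

Category FL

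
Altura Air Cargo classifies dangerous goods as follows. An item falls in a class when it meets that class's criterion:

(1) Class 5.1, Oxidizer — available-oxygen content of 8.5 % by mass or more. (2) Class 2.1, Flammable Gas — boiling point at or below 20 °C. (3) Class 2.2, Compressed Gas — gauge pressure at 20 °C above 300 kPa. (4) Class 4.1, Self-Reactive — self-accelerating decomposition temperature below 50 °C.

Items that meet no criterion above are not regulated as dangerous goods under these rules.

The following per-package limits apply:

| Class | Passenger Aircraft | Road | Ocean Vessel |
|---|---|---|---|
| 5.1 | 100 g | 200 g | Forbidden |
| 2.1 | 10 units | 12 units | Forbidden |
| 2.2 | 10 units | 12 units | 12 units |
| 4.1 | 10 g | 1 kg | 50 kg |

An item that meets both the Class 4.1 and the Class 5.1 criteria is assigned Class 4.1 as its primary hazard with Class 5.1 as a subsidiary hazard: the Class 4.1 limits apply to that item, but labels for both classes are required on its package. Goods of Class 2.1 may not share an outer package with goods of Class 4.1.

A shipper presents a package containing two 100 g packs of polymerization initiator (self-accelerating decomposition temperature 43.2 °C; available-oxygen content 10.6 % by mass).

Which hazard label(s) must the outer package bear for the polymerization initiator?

Class 4.1 and 5.1

With self-accelerating decomposition temperature 43.2 °C (< 50 °C), the polymerization initiator falls in Class 4.1.
Polymerization initiator: available-oxygen content 10.6 % by mass ≥ 8.5 % by mass → Class 5.1 (Oxidizer).
By the precedence rule Class 4.1 is primary and Class 5.1 is subsidiary, and that rule requires both labels on the package.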